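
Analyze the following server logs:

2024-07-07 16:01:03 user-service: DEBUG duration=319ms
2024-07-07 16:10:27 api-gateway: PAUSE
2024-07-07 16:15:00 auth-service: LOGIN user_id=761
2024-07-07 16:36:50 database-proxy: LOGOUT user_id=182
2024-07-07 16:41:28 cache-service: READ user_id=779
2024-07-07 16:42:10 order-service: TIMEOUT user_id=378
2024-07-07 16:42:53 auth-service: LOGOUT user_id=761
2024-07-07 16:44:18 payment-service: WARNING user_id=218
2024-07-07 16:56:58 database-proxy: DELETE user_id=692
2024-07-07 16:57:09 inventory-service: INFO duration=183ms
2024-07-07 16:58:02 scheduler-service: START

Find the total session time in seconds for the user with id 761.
1673

To calculate session duration:

1. Find LOGIN event for user_id=761: 2024-07-07 16:15:00
2. Find LOGOUT event for user_id=761: 2024-07-07 16:42:53
3. Session duration: 2024-07-07 16:42:53 - 2024-07-07 16:15:00 = 1673 seconds (27 minutes)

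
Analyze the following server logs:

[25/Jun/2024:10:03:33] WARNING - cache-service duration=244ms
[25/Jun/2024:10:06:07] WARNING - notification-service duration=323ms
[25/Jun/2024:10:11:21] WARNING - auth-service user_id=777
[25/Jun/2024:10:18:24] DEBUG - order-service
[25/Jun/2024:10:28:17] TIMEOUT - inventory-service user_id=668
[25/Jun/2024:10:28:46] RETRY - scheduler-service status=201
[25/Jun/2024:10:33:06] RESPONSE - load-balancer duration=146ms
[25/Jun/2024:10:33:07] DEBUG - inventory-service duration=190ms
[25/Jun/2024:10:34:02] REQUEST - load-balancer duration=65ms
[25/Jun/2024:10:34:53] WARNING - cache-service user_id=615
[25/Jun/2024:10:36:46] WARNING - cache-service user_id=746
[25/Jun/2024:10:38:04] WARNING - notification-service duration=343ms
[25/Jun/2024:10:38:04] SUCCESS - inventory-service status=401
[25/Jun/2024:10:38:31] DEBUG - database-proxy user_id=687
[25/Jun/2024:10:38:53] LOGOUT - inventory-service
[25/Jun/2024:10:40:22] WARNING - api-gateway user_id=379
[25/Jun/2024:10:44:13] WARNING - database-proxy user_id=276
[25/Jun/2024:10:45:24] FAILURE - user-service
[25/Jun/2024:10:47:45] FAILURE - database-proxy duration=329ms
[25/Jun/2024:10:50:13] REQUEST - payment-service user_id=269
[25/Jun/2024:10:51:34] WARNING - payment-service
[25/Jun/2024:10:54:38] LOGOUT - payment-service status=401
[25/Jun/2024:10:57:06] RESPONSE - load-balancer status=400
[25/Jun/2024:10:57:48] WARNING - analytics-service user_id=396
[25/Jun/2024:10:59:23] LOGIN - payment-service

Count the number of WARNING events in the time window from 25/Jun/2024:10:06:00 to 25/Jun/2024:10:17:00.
2

To count events in the time window:

1. Window boundaries: 25/Jun/2024:10:06:00 to 25/Jun/2024:10:17:00
2. Filter for WARNING events within this window
3. Count matching events: 2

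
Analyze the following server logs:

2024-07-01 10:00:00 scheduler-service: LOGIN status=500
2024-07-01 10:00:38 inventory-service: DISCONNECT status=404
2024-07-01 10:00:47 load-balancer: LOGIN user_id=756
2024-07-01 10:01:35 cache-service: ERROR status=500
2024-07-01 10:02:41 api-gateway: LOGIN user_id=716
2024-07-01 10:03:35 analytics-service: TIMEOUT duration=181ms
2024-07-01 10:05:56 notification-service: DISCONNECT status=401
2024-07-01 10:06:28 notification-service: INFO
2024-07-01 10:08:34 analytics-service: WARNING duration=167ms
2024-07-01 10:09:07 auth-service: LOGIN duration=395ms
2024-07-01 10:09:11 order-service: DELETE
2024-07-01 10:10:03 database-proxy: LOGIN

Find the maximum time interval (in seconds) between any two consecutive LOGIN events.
386

To find the longest gap:

1. Extract all LOGIN events in chronological order
2. Calculate time differences between consecutive events
3. Find the maximum difference
4. Longest gap: 386 seconds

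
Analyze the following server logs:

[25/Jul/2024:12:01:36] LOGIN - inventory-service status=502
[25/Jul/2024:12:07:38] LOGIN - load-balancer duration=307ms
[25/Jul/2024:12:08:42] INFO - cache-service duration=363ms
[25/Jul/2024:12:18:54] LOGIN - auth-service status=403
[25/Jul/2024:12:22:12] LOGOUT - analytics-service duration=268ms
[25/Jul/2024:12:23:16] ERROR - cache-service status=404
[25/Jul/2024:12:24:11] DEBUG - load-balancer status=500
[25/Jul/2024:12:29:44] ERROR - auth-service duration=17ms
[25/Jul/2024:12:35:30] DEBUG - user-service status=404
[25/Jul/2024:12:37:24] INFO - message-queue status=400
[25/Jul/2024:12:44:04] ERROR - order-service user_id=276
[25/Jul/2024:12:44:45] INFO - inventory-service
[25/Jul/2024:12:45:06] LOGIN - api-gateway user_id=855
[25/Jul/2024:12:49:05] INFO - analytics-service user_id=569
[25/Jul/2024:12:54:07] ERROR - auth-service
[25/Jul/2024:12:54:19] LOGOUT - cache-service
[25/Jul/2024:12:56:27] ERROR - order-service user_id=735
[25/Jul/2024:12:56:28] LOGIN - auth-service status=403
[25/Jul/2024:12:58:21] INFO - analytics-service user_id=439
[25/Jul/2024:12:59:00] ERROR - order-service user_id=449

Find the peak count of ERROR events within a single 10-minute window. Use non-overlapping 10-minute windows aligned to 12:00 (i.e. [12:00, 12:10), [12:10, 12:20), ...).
3

To find the burst window:

1. Divide the log period into non-overlapping 10-minute windows starting at 12:00
2. Count ERROR events in each window
3. Find the window with maximum count
4. Maximum events in a window: 3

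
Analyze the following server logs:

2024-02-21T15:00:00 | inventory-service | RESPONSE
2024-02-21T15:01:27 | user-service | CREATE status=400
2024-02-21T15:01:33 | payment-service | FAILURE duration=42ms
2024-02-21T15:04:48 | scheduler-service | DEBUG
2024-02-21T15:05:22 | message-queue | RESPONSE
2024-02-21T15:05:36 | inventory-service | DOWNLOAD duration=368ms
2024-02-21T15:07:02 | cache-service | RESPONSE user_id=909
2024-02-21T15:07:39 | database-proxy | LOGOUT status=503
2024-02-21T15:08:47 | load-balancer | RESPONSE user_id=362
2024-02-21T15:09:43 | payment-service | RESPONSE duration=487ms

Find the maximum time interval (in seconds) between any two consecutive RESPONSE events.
322

To find the longest gap:

1. Extract all RESPONSE events in chronological order
2. Calculate time differences between consecutive events
3. Find the maximum difference
4. Longest gap: 322 seconds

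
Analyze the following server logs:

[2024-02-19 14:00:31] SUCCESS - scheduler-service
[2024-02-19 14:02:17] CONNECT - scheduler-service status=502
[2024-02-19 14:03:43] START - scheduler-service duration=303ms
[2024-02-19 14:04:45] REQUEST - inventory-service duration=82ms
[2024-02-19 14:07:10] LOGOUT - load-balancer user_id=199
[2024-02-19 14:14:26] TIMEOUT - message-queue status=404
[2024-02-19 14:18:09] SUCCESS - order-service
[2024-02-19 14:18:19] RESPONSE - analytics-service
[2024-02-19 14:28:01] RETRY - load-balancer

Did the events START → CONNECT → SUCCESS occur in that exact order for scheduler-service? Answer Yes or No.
No

To verify sequence order:

1. Find all events in sequence START → CONNECT → SUCCESS for scheduler-service
2. Extract their timestamps
3. Check if timestamps are in ascending order
4. Result: No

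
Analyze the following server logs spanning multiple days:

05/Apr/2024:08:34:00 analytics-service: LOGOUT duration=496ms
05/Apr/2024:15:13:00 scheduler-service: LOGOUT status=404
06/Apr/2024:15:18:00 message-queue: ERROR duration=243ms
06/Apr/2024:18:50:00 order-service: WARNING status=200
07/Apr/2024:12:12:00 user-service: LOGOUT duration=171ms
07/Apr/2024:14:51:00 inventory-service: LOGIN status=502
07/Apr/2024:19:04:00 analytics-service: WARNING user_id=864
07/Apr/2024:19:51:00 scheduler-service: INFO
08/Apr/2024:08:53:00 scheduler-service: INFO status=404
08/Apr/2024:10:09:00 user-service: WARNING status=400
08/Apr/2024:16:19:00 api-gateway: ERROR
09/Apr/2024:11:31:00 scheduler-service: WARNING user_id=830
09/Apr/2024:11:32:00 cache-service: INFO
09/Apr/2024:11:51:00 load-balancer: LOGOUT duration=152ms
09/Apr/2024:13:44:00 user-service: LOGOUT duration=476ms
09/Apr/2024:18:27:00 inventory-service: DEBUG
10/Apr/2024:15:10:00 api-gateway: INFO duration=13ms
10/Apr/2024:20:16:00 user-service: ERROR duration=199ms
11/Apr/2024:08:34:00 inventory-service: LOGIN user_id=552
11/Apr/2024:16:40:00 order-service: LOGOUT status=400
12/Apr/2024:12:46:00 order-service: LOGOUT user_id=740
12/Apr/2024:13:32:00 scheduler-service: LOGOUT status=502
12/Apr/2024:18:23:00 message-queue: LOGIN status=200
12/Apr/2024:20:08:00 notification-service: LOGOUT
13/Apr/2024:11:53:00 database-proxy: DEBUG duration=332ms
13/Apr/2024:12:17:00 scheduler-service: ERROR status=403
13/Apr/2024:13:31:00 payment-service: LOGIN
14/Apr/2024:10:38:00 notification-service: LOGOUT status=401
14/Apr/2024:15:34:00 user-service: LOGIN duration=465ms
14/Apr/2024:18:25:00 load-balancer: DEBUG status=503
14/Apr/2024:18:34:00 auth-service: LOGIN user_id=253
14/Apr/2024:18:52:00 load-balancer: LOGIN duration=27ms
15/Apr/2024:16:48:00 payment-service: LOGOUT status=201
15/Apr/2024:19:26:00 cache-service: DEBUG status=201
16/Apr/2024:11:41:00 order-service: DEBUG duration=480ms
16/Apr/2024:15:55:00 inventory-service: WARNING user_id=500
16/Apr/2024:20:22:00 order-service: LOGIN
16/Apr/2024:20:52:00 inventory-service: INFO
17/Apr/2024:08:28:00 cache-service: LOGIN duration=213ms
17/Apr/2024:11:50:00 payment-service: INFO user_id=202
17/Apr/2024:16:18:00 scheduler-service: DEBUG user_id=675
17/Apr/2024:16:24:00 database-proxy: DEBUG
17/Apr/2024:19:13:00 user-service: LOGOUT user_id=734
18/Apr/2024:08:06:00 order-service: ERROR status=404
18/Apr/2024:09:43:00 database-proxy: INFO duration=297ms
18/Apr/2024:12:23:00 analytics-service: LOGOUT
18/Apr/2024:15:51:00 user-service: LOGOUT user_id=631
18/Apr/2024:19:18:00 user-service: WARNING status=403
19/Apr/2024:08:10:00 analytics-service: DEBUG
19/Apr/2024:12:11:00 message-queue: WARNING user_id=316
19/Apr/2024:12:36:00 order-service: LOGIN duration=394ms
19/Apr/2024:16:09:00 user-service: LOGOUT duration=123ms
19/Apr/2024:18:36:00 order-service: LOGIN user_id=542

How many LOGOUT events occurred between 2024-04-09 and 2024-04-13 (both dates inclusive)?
6

To filter by date range:

1. Date range: 2024-04-09 through 2024-04-13, both dates inclusive
2. Filter for LOGOUT events whose date falls in this range
3. Count matching events: 6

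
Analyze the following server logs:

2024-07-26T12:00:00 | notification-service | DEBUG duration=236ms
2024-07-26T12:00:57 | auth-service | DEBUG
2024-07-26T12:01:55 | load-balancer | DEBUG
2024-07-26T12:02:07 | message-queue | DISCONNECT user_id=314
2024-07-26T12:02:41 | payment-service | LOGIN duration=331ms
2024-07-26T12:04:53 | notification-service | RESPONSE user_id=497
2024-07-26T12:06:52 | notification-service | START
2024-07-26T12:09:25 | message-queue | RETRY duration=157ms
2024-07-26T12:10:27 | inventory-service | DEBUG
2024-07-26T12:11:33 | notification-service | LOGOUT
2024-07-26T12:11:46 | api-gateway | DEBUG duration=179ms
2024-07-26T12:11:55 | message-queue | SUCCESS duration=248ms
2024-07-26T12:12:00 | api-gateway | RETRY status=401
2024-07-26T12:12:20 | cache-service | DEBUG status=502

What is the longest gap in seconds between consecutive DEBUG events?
512

To find the longest gap:

1. Extract all DEBUG events in chronological order
2. Calculate time differences between consecutive events
3. Find the maximum difference
4. Longest gap: 512 seconds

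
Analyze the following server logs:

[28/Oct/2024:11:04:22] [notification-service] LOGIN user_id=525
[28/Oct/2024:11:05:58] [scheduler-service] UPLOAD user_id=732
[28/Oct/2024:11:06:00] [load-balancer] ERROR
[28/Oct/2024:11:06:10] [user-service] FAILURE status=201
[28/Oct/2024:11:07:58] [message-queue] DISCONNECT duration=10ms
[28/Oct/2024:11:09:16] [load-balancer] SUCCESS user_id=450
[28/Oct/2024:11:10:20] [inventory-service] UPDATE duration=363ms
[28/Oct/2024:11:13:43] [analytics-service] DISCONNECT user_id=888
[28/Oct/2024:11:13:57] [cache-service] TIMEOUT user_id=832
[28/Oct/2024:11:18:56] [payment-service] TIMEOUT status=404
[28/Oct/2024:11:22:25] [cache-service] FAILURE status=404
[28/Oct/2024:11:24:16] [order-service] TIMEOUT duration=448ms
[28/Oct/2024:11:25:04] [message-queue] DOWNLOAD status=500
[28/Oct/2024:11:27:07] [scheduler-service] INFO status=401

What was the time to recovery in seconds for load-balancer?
196

To calculate recovery time:

1. Find ERROR event for load-balancer: 28/Oct/2024:11:06:00
2. Find next SUCCESS event for load-balancer: 28/Oct/2024:11:09:16
3. Recovery time: 28/Oct/2024:11:09:16 - 28/Oct/2024:11:06:00 = 196 seconds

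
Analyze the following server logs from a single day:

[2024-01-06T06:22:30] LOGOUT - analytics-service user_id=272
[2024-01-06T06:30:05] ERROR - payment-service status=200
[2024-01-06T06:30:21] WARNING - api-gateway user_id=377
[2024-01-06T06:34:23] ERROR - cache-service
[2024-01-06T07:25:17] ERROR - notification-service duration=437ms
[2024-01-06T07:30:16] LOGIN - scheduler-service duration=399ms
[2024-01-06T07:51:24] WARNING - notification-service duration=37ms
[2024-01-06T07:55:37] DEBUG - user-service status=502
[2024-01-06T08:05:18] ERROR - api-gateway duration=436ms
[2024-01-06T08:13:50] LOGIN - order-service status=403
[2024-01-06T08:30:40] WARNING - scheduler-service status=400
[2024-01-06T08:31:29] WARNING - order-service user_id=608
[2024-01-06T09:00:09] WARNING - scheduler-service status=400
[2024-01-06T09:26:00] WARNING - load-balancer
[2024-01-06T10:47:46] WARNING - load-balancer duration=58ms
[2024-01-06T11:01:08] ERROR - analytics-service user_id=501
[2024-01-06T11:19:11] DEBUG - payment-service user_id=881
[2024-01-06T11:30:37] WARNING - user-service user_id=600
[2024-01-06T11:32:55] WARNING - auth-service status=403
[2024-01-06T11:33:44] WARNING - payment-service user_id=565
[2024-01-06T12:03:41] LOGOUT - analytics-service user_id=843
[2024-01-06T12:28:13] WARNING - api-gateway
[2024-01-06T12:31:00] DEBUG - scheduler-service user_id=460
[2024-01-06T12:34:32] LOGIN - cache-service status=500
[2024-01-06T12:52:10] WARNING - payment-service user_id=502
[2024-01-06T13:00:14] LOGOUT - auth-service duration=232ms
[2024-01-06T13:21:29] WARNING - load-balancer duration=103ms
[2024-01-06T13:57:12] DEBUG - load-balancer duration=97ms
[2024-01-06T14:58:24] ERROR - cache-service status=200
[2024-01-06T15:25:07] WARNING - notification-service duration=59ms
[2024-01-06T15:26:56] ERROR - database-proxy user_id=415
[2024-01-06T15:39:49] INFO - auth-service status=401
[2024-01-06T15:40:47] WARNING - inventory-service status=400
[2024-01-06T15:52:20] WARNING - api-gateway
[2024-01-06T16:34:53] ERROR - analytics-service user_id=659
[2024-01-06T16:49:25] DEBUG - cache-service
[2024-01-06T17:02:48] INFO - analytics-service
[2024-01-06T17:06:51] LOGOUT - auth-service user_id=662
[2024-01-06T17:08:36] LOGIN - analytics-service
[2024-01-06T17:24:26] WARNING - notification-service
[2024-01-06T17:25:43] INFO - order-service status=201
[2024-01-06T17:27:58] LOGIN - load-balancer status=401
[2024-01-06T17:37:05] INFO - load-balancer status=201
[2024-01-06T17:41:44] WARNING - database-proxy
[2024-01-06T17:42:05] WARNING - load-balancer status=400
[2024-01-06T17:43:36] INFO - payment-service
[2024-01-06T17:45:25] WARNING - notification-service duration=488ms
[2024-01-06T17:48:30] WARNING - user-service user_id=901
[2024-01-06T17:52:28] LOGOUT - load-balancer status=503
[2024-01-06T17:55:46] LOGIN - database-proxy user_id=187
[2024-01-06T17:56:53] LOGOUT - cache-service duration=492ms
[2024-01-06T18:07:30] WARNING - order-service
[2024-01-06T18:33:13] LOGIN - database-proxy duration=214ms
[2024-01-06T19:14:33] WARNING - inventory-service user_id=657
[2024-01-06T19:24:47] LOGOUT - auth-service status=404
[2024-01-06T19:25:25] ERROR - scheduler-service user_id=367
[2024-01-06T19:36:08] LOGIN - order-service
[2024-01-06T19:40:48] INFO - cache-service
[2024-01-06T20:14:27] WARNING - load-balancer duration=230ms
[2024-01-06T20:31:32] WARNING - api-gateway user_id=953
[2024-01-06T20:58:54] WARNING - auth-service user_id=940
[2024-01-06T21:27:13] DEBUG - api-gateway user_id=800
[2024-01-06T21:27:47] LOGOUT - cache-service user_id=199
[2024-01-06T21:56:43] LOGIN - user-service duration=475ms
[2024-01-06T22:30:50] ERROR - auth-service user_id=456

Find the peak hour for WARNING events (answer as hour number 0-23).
17

To find the peak hour:

1. Group all WARNING events by hour
2. Count events in each hour
3. Find hour with maximum count
4. Peak hour: 17 (with 5 events)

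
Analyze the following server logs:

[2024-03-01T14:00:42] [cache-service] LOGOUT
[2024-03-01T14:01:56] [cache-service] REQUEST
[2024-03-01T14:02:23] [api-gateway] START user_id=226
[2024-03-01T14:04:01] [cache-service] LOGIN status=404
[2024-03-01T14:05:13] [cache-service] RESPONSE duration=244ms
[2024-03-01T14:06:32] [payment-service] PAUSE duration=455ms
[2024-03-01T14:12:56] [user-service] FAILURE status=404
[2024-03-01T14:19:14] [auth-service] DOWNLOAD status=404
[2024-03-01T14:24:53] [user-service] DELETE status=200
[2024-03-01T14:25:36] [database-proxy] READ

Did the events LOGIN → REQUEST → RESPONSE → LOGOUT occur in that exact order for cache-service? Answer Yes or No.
No

To verify sequence order:

1. Find all events in sequence LOGIN → REQUEST → RESPONSE → LOGOUT for cache-service
2. Extract their timestamps
3. Check if timestamps are in ascending order
4. Result: No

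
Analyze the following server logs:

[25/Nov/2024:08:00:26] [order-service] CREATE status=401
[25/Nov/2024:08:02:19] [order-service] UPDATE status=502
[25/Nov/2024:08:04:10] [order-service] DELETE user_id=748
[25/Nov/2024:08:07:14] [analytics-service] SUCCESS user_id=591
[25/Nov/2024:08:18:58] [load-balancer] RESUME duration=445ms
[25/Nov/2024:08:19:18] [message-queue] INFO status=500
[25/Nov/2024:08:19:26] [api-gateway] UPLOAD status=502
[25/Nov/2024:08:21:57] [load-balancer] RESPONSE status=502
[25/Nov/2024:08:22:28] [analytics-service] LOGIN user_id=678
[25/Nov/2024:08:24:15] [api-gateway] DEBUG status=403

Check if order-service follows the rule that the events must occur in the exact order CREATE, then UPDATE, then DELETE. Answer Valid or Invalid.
Valid

To validate ordering:

1. Required order: CREATE → UPDATE → DELETE
2. Rule: the events must occur in the exact order CREATE, then UPDATE, then DELETE
3. Check actual order of events for order-service
4. Result: Valid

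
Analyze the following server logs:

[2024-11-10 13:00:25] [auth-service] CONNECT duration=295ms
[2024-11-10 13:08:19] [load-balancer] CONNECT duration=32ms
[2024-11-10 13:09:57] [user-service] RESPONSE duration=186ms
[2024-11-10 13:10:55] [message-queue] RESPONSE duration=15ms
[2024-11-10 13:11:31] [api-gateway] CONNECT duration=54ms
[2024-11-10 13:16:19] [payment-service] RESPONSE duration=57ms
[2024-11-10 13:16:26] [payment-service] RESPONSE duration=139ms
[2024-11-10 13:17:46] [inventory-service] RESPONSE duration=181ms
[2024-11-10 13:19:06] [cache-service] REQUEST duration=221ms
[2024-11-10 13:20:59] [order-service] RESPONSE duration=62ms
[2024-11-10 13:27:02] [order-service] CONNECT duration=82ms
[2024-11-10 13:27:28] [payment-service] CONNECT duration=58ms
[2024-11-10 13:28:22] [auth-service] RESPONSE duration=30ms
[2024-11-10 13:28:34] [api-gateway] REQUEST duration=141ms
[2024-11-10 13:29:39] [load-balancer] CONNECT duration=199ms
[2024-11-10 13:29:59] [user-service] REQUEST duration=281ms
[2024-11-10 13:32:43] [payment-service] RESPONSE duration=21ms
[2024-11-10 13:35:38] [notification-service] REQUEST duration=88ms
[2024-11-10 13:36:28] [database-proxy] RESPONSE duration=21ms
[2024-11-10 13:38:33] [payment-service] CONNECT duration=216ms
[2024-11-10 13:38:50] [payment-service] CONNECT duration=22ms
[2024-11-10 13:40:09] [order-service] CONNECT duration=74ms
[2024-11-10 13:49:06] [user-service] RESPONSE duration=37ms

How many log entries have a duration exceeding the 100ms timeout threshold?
9

To count timeouts:

1. Threshold: 100ms
2. Extract duration from each log entry
3. Count entries where duration > 100
4. Timeout count: 9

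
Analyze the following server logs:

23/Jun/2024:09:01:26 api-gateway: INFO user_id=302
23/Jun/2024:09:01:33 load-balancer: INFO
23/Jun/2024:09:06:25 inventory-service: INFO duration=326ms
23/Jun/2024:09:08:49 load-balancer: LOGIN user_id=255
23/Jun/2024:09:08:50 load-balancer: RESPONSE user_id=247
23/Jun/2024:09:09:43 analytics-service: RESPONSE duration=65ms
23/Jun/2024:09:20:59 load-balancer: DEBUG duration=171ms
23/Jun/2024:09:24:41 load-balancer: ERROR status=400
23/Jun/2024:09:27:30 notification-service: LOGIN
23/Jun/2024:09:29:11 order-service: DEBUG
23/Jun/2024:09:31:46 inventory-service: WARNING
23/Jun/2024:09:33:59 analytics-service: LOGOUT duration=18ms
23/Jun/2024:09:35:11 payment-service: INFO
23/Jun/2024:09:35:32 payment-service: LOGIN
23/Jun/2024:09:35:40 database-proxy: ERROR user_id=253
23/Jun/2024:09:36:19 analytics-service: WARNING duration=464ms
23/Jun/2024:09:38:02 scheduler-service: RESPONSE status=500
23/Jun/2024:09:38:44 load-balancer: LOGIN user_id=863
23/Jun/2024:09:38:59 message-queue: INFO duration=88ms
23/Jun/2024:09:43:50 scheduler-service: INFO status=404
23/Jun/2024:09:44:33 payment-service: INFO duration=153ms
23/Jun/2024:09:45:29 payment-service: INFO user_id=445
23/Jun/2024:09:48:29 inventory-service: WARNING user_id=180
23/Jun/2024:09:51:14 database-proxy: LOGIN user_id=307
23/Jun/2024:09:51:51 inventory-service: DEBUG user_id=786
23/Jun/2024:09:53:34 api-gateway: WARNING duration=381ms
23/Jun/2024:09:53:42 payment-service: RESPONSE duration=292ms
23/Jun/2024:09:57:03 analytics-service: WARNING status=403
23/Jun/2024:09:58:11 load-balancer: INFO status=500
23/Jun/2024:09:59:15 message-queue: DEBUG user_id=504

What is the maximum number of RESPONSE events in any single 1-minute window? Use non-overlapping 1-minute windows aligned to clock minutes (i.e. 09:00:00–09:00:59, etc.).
1

To find the burst window:

1. Divide the log period into non-overlapping 1-minute windows starting at 09:00
2. Count RESPONSE events in each window
3. Find the window with maximum count
4. Maximum events in a window: 1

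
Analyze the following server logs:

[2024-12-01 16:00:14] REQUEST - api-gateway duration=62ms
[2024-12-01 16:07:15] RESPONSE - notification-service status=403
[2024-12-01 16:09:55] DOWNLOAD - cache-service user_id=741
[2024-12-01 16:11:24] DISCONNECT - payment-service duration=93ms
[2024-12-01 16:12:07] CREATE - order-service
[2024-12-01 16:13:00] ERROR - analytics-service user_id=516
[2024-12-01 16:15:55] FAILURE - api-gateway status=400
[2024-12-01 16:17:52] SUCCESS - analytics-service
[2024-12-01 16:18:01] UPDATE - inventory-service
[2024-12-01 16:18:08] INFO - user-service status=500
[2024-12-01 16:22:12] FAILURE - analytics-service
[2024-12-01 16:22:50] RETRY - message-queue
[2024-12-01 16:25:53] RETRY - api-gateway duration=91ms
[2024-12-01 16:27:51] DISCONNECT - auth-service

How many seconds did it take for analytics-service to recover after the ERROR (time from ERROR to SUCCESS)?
292

To calculate recovery time:

1. Find ERROR event for analytics-service: 2024-12-01 16:13:00
2. Find next SUCCESS event for analytics-service: 2024-12-01 16:17:52
3. Recovery time: 2024-12-01 16:17:52 - 2024-12-01 16:13:00 = 292 seconds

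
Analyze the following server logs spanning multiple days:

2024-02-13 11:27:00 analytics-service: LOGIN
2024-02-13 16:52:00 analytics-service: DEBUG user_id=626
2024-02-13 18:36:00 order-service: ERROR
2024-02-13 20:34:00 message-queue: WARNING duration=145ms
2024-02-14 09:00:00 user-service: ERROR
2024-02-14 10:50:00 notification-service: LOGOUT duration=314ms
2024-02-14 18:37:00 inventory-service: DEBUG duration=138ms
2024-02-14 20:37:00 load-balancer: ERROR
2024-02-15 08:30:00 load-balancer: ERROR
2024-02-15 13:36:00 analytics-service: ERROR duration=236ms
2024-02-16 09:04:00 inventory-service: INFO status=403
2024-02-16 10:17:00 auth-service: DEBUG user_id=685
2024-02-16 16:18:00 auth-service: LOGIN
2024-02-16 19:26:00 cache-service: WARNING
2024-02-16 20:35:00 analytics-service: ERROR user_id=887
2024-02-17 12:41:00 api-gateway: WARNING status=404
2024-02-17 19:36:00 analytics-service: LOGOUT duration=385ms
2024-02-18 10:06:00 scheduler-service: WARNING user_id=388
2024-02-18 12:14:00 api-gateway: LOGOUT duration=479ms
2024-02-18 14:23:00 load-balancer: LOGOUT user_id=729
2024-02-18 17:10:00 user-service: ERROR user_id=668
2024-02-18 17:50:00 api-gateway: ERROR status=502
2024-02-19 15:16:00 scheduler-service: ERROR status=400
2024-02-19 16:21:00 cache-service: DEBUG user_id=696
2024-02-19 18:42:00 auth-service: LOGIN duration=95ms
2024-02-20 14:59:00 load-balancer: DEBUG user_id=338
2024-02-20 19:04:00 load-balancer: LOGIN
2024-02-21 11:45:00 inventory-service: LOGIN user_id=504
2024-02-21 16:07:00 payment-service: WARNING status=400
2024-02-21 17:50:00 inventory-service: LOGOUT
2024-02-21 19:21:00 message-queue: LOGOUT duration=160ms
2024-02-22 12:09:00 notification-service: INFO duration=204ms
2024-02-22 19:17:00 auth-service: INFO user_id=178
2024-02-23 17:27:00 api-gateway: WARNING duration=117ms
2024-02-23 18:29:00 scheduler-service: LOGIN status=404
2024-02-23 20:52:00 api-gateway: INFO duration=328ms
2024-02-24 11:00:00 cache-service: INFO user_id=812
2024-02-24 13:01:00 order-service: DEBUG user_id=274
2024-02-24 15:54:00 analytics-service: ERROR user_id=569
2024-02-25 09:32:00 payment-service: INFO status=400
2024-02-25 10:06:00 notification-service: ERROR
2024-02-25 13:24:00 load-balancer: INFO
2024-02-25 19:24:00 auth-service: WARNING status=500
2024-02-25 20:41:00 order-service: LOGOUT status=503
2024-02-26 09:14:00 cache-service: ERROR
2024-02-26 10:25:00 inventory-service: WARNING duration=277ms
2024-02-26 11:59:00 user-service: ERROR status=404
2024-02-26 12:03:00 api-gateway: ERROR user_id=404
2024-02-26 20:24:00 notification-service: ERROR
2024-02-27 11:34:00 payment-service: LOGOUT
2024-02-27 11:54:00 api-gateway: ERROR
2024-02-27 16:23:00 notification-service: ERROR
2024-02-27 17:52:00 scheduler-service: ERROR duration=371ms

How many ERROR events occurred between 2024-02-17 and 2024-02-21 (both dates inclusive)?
3

To filter by date range:

1. Date range: 2024-02-17 through 2024-02-21, both dates inclusive
2. Filter for ERROR events whose date falls in this range
3. Count matching events: 3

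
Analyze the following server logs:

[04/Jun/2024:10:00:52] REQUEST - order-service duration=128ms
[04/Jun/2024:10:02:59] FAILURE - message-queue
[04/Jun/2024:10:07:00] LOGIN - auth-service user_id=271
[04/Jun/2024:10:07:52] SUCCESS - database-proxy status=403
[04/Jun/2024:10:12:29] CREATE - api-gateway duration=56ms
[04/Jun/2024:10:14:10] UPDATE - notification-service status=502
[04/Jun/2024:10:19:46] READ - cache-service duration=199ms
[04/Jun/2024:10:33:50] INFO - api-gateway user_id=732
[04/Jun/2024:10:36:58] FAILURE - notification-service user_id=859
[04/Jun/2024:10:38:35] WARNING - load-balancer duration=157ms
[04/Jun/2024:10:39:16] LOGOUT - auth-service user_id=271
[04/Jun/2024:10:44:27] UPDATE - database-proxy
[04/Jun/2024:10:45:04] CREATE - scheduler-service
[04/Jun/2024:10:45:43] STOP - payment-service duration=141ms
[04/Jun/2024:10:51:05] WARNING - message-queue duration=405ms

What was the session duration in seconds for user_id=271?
1936

To calculate session duration:

1. Find LOGIN event for user_id=271: 04/Jun/2024:10:07:00
2. Find LOGOUT event for user_id=271: 04/Jun/2024:10:39:16
3. Session duration: 04/Jun/2024:10:39:16 - 04/Jun/2024:10:07:00 = 1936 seconds (32 minutes)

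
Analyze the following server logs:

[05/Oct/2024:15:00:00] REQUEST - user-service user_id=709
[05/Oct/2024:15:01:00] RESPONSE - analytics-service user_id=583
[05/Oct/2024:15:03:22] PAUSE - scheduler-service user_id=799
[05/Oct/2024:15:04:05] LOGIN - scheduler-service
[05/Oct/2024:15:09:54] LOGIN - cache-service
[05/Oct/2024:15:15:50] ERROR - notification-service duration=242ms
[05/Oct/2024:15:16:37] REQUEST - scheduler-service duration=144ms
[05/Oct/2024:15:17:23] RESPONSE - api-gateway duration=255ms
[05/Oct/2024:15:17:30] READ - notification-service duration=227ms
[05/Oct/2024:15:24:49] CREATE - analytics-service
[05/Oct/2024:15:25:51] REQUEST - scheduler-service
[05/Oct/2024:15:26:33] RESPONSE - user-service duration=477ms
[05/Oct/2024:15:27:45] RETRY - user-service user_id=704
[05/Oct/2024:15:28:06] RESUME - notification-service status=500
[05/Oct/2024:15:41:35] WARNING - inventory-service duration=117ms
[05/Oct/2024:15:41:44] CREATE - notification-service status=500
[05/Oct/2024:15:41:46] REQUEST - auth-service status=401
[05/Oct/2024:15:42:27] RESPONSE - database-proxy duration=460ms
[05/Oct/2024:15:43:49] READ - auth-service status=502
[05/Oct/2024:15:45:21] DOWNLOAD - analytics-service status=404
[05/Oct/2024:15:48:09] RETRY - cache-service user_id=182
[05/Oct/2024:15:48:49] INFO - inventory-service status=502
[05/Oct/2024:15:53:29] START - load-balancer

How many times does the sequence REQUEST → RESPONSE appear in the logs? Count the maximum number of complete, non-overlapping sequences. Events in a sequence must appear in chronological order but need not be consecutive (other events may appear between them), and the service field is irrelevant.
4

To count sequences:

1. Look for pattern: REQUEST → RESPONSE
2. Greedily scan the log in chronological order, matching each sequence element in turn (ignoring service)
3. Each time the full pattern completes, increment the count and restart matching from the next event
4. Complete non-overlapping sequences found: 4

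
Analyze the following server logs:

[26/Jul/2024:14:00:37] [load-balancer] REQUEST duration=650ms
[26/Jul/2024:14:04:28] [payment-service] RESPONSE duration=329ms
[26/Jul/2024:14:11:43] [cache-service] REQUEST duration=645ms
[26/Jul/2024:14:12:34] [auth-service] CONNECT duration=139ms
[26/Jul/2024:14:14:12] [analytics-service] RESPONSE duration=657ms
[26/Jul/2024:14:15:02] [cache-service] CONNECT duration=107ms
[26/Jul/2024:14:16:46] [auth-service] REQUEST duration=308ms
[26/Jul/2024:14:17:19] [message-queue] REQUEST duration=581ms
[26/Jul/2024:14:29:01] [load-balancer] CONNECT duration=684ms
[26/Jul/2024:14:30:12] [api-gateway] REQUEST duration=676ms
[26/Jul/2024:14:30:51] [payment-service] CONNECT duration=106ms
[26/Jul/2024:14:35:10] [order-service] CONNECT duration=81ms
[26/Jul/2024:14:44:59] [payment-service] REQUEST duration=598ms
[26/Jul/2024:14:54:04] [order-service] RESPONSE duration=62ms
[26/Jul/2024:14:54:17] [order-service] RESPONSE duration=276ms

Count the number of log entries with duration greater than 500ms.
7

To count timeouts:

1. Threshold: 500ms
2. Extract duration from each log entry
3. Count entries where duration > 500
4. Timeout count: 7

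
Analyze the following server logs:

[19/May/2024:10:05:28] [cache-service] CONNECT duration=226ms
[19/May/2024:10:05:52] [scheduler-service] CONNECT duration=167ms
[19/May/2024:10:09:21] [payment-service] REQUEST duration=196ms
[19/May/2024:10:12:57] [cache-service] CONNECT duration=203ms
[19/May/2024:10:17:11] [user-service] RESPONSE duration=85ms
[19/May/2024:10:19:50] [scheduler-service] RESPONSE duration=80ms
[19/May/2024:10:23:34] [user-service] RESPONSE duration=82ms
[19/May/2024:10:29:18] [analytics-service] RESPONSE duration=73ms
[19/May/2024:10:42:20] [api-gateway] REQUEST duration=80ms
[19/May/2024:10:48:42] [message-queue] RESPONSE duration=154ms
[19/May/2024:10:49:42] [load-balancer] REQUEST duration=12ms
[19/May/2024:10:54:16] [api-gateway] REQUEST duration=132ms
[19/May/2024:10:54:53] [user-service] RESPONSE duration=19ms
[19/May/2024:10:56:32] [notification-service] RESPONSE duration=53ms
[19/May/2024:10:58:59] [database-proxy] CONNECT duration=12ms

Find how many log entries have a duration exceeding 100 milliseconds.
6

To count timeouts:

1. Threshold: 100ms
2. Extract duration from each log entry
3. Count entries where duration > 100
4. Timeout count: 6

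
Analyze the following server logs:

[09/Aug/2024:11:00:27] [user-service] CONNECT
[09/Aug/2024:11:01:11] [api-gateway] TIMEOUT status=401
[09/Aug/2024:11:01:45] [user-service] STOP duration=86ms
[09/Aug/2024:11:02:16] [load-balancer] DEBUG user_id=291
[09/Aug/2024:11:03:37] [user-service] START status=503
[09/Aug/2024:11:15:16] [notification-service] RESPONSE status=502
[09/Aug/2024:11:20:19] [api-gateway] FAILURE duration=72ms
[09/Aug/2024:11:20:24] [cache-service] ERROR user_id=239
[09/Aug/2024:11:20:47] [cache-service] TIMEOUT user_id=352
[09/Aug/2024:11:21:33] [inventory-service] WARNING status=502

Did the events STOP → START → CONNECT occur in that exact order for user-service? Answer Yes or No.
No

To verify sequence order:

1. Find all events in sequence STOP → START → CONNECT for user-service
2. Extract their timestamps
3. Check if timestamps are in ascending order
4. Result: No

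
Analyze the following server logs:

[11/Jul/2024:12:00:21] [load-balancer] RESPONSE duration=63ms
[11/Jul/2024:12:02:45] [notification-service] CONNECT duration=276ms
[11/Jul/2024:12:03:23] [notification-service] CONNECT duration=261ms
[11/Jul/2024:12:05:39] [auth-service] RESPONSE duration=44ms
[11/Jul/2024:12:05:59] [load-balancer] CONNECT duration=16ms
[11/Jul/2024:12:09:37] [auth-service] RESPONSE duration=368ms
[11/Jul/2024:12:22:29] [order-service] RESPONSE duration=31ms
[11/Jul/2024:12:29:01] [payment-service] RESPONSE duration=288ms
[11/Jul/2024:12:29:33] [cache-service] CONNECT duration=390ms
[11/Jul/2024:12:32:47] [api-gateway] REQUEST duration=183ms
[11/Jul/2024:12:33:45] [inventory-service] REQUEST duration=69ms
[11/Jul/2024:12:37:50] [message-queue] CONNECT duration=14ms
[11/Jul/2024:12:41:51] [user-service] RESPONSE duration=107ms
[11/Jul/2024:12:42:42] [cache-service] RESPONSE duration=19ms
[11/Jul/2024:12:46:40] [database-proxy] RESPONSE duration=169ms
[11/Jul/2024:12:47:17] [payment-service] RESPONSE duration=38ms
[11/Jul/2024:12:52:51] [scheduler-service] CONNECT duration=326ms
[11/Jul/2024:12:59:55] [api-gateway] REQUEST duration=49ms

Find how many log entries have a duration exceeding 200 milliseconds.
6

To count timeouts:

1. Threshold: 200ms
2. Extract duration from each log entry
3. Count entries where duration > 200
4. Timeout count: 6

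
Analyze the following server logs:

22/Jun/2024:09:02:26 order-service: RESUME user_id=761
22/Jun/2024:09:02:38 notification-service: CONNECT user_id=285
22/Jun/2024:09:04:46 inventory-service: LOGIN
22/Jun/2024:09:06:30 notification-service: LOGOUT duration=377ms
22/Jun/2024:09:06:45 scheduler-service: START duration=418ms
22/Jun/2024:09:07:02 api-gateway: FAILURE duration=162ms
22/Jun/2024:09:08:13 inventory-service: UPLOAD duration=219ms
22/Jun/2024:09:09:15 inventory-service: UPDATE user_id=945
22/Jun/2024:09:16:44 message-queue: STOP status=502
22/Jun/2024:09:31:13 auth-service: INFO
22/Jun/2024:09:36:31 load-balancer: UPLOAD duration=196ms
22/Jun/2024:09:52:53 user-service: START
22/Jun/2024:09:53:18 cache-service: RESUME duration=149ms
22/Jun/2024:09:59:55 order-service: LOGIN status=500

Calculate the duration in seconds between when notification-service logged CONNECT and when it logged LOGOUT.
232

To find the time between events:

1. Locate the first CONNECT event for notification-service: 22/Jun/2024:09:02:38
2. Locate the first LOGOUT event for notification-service: 22/Jun/2024:09:06:30
3. Calculate the difference: 22/Jun/2024:09:06:30 - 22/Jun/2024:09:02:38 = 232 seconds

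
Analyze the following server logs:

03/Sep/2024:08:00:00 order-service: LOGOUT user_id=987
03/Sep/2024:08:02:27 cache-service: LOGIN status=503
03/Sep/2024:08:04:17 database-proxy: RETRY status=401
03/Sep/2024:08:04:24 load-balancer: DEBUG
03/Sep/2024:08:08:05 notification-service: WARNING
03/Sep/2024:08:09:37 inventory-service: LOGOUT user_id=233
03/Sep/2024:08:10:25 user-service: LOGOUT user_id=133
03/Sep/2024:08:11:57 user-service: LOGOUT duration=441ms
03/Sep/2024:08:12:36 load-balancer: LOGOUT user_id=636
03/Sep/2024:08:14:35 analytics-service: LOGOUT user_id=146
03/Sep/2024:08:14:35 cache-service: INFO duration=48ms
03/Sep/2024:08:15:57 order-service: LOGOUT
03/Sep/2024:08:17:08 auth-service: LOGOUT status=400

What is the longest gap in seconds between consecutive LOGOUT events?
577

To find the longest gap:

1. Extract all LOGOUT events in chronological order
2. Calculate time differences between consecutive events
3. Find the maximum difference
4. Longest gap: 577 seconds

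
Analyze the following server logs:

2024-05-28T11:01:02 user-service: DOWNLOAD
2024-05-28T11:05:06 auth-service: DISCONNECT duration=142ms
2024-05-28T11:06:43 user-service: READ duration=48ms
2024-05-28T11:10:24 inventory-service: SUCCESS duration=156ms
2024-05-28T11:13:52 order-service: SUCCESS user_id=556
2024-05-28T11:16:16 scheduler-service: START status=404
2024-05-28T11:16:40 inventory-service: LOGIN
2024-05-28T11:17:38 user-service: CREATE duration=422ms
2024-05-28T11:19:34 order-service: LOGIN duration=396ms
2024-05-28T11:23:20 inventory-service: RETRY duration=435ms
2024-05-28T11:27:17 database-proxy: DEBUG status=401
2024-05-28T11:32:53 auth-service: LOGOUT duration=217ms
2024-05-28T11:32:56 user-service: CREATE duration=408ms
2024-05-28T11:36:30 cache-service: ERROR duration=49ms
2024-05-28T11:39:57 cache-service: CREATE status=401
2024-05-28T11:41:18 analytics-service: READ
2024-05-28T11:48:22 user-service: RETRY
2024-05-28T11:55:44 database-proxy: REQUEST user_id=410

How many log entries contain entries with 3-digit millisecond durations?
7

To find matching entries:

1. Pattern to match: entries with 3-digit millisecond durations
2. Scan each log entry for the pattern
3. Count matches: 7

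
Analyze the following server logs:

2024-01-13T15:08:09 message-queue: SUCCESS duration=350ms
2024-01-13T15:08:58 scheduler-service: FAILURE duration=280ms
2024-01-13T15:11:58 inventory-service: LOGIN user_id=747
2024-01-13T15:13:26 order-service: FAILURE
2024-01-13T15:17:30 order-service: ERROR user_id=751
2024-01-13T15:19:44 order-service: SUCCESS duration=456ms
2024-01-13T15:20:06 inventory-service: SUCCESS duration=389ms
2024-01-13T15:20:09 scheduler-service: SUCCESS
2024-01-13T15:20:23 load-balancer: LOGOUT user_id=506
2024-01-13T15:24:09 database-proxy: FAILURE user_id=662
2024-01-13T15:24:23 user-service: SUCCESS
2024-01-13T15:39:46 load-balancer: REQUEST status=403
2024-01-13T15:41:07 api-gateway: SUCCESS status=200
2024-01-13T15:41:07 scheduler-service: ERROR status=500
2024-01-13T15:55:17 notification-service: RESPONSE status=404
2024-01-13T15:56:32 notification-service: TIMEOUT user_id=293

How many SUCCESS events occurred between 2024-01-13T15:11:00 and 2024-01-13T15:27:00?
4

To count events in the time window:

1. Window boundaries: 2024-01-13T15:11:00 to 2024-01-13T15:27:00
2. Filter for SUCCESS events within this window
3. Count matching events: 4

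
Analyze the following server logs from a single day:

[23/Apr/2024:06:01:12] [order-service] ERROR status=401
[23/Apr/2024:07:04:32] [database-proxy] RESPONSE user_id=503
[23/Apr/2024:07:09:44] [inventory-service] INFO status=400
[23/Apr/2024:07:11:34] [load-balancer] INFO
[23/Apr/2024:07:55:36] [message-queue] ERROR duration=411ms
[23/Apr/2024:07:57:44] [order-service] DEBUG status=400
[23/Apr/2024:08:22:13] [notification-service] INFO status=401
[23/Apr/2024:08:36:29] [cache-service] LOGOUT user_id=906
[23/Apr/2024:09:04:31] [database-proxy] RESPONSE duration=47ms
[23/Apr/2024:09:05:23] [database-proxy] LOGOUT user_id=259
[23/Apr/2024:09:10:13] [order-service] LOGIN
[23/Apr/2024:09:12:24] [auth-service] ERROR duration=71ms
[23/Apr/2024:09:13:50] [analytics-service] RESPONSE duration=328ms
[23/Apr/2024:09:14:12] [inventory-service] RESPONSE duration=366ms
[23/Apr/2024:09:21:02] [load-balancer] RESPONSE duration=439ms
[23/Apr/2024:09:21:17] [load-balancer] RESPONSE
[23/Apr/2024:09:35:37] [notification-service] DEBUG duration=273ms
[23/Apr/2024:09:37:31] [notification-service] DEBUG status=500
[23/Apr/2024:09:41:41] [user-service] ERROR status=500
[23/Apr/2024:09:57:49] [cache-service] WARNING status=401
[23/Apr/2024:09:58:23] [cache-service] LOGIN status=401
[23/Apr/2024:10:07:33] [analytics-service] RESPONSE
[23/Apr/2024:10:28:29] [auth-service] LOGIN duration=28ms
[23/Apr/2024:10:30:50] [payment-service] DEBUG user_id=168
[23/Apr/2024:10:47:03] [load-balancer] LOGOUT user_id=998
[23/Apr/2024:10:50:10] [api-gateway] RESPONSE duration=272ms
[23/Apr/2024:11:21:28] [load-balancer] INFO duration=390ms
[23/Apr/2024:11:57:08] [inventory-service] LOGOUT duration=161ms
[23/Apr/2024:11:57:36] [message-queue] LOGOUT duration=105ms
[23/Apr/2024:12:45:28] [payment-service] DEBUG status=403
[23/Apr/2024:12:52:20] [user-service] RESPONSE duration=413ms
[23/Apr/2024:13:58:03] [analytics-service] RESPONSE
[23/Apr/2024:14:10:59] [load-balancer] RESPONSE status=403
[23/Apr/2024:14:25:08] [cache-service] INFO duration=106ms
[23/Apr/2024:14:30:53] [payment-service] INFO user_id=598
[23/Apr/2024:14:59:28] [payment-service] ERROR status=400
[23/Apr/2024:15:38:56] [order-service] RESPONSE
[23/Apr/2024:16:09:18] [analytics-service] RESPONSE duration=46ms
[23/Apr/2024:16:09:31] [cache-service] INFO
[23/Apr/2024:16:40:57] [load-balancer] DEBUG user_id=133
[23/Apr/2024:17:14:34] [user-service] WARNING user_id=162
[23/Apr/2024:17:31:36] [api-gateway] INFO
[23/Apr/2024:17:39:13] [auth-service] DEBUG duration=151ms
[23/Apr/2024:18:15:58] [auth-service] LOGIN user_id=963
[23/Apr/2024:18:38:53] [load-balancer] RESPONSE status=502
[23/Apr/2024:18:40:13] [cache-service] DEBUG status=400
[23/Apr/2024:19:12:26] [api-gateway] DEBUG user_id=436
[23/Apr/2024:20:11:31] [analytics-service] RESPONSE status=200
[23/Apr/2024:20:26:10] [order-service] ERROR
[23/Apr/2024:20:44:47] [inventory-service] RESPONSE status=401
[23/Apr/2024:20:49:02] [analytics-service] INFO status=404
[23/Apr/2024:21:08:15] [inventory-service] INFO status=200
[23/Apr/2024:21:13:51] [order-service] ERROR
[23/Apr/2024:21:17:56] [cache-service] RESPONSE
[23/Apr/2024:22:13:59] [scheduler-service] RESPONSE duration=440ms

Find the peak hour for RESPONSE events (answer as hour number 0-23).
9

To find the peak hour:

1. Group all RESPONSE events by hour
2. Count events in each hour
3. Find hour with maximum count
4. Peak hour: 9 (with 5 events)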